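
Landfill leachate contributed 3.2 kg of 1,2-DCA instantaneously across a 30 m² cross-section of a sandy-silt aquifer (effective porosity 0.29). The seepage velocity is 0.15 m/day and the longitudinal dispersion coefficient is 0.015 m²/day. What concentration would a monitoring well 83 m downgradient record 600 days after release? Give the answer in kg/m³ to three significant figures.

For an instantaneous plane source, C(x,t) = M/(n_e·A·√(4πDt)) · exp(−(x−vt)²/(4Dt)), with n_e·A the pore (flow) area.
Plume center vt = 0.15 × 600 = 90 m, so the well at 83 m is 7 m upgradient of the peak.
√(4πDt) = 10.63 m, giving peak height M/(n_e·A·√(4πDt)) = 3.2/(0.29 × 30 × 10.63) = 0.03460 kg/m³.
(x−vt)²/(4Dt) = (-7)²/(4 × 0.015 × 600) = 1.361; exp(−1.361) = 0.2564.
C = 0.03460 × 0.2564 = 0.00887 kg/m³.

0.00887 kg/m³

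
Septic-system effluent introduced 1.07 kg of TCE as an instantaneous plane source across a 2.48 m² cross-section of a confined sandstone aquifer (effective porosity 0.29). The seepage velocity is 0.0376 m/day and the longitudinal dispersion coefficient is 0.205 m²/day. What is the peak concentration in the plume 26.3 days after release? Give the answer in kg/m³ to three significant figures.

0.181 kg/m³

The peak of an instantaneous 1D plume sits at x = vt; there the Gaussian factor is 1 and C_max = M/(n_e·A·√(4πDt)), where n_e·A is the pore area the mass is dissolved in.
√(4πDt) = √(4π × 0.205 × 26.3) = 8.231 m, so C_max = 1.07/(0.29 × 2.48 × 8.231) = 0.181 kg/m³.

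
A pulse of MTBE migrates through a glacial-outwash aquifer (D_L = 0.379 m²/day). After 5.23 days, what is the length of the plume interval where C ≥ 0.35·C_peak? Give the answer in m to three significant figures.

5.77 m

The plume is Gaussian with σ = √(2Dt) = √(2 × 0.379 × 5.23) = 1.991 m.
C/C_peak = exp(−Δx²/(2σ²)) = 0.35 ⇒ Δx = σ·√(−2 ln 0.35) = 1.991 × 1.449 = 2.885 m.
Width = 2Δx = 5.77 m.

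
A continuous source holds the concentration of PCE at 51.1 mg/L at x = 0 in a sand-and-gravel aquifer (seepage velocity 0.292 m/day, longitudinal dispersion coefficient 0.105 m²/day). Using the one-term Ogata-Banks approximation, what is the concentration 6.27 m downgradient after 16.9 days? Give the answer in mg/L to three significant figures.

12.2 mg/L

For a continuous step input, C/C₀ ≈ ½·erfc((x−vt)/(2√(Dt))).
vt = 0.292 × 16.9 = 4.9348 m and 2√(Dt) = 2√(0.105 × 16.9) = 2.664 m.
Argument (x−vt)/(2√(Dt)) = (6.27 − 4.9348)/2.664 = 0.5012; ½·erfc(0.5012) = 0.2392.
C = 51.1 × 0.2392 = 12.2 mg/L.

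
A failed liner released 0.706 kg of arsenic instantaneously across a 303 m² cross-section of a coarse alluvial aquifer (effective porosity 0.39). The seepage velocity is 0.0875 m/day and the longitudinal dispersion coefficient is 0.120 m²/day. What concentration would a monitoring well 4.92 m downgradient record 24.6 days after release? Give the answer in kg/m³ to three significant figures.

For an instantaneous plane source, C(x,t) = M/(n_e·A·√(4πDt)) · exp(−(x−vt)²/(4Dt)), with n_e·A the pore (flow) area.
Plume center vt = 0.0875 × 24.6 = 2.1525 m, so the well at 4.92 m is 2.7675 m downgradient of the peak.
√(4πDt) = 6.091 m, giving peak height M/(n_e·A·√(4πDt)) = 0.706/(0.39 × 303 × 6.091) = 0.0009809 kg/m³.
(x−vt)²/(4Dt) = (2.7675)²/(4 × 0.120 × 24.6) = 0.6486; exp(−0.6486) = 0.5228.
C = 0.0009809 × 0.5228 = 0.000513 kg/m³.

0.000513 kg/m³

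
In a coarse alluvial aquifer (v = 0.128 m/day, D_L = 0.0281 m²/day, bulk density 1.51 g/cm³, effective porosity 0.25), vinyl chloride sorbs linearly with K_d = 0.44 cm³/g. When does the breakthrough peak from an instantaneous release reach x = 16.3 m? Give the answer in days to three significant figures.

Retardation factor R = 1 + ρ_b·K_d/n = 1 + 1.51 × 0.44/0.25 = 3.658.
Sorption retards both mechanisms: v_R = v/R = 0.03499 m/day, D_R = D/R = 0.007682 m²/day.
Peak time from v_R²t² + 2D_R t − x² = 0: t = (√(D_R² + v_R²x²) − D_R)/v_R².
√(D_R² + v_R²x²) = √(0.007682² + 0.03499² × 16.3²) = 0.5704; v_R² = 0.001224.
t = (0.5704 − 0.007682)/0.001224 = 460 days.

460 days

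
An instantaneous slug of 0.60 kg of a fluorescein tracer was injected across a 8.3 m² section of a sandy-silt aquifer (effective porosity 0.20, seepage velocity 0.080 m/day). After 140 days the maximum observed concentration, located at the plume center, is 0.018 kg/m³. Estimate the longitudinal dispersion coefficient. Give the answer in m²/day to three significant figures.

At the plume center C_max = M/(n_e·A·√(4πDt)), so D = M²/(4πt·(n_e·A·C_max)²).
n_e·A·C_max = 0.20 × 8.3 × 0.018 = 0.02988 kg/m.
D = 0.60²/(4π × 140 × 0.02988²) = 0.229 m²/day.

0.229 m²/day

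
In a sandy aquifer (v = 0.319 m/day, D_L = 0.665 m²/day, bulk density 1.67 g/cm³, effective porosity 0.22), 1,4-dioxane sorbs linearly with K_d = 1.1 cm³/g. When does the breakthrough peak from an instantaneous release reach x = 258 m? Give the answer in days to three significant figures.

Retardation factor R = 1 + ρ_b·K_d/n = 1 + 1.67 × 1.1/0.22 = 9.350.
Sorption retards both mechanisms: v_R = v/R = 0.03412 m/day, D_R = D/R = 0.07112 m²/day.
Peak time from v_R²t² + 2D_R t − x² = 0: t = (√(D_R² + v_R²x²) − D_R)/v_R².
√(D_R² + v_R²x²) = √(0.07112² + 0.03412² × 258²) = 8.803; v_R² = 0.001164.
t = (8.803 − 0.07112)/0.001164 = 7500 days.

7500 days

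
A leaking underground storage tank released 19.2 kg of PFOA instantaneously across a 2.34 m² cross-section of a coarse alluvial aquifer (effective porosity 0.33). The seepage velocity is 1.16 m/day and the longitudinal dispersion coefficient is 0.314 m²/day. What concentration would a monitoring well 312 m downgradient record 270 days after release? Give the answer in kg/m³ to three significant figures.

For an instantaneous plane source, C(x,t) = M/(n_e·A·√(4πDt)) · exp(−(x−vt)²/(4Dt)), with n_e·A the pore (flow) area.
Plume center vt = 1.16 × 270 = 313.2 m, so the well at 312 m is 1.2 m upgradient of the peak.
√(4πDt) = 32.64 m, giving peak height M/(n_e·A·√(4πDt)) = 19.2/(0.33 × 2.34 × 32.64) = 0.7618 kg/m³.
(x−vt)²/(4Dt) = (-1.2)²/(4 × 0.314 × 270) = 0.004246; exp(−0.004246) = 0.9958.
C = 0.7618 × 0.9958 = 0.759 kg/m³.

0.759 kg/m³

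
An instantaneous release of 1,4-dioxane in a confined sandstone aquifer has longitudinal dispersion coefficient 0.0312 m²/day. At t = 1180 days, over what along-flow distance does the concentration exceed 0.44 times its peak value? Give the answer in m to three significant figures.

The plume is Gaussian with σ = √(2Dt) = √(2 × 0.0312 × 1180) = 8.581 m.
C/C_peak = exp(−Δx²/(2σ²)) = 0.44 ⇒ Δx = σ·√(−2 ln 0.44) = 8.581 × 1.281 = 10.99 m.
Width = 2Δx = 22.0 m.

22.0 m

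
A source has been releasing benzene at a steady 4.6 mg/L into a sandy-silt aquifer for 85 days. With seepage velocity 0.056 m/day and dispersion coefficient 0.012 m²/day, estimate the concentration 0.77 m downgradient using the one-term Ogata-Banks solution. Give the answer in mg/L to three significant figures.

4.59 mg/L

For a continuous step input, C/C₀ ≈ ½·erfc((x−vt)/(2√(Dt))).
vt = 0.056 × 85 = 4.76 m and 2√(Dt) = 2√(0.012 × 85) = 2.020 m.
Argument (x−vt)/(2√(Dt)) = (0.77 − 4.76)/2.020 = -1.975; ½·erfc(-1.975) = 0.9974.
C = 4.6 × 0.9974 = 4.59 mg/L.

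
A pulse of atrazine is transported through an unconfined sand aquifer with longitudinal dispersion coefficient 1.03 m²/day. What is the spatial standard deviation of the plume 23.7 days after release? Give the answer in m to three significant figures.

6.99 m

Dispersive spreading gives a Gaussian with σ² = 2Dt; advection only shifts the center.
σ = √(2 × 1.03 × 23.7) = 6.99 m.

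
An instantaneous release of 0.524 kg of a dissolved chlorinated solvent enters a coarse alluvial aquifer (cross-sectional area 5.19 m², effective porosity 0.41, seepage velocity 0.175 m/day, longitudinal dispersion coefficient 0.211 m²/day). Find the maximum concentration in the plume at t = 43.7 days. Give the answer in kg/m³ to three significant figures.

The peak of an instantaneous 1D plume sits at x = vt; there the Gaussian factor is 1 and C_max = M/(n_e·A·√(4πDt)), where n_e·A is the pore area the mass is dissolved in.
√(4πDt) = √(4π × 0.211 × 43.7) = 10.76 m, so C_max = 0.524/(0.41 × 5.19 × 10.76) = 0.0229 kg/m³.

0.0229 kg/m³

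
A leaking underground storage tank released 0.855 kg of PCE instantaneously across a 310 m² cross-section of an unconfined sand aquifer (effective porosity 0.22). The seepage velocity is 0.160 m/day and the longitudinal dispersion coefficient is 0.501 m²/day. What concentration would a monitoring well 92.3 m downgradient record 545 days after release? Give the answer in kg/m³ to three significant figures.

For an instantaneous plane source, C(x,t) = M/(n_e·A·√(4πDt)) · exp(−(x−vt)²/(4Dt)), with n_e·A the pore (flow) area.
Plume center vt = 0.160 × 545 = 87.2 m, so the well at 92.3 m is 5.1 m downgradient of the peak.
√(4πDt) = 58.58 m, giving peak height M/(n_e·A·√(4πDt)) = 0.855/(0.22 × 310 × 58.58) = 0.0002140 kg/m³.
(x−vt)²/(4Dt) = (5.1)²/(4 × 0.501 × 545) = 0.02381; exp(−0.02381) = 0.9765.
C = 0.0002140 × 0.9765 = 0.000209 kg/m³.

0.000209 kg/m³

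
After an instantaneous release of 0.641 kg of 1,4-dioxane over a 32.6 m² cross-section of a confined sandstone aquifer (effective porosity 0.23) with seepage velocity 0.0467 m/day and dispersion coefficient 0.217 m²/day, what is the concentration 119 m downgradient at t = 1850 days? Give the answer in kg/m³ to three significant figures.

For an instantaneous plane source, C(x,t) = M/(n_e·A·√(4πDt)) · exp(−(x−vt)²/(4Dt)), with n_e·A the pore (flow) area.
Plume center vt = 0.0467 × 1850 = 86.395 m, so the well at 119 m is 32.605 m downgradient of the peak.
√(4πDt) = 71.03 m, giving peak height M/(n_e·A·√(4πDt)) = 0.641/(0.23 × 32.6 × 71.03) = 0.001204 kg/m³.
(x−vt)²/(4Dt) = (32.605)²/(4 × 0.217 × 1850) = 0.6620; exp(−0.6620) = 0.5158.
C = 0.001204 × 0.5158 = 0.000621 kg/m³.

0.000621 kg/m³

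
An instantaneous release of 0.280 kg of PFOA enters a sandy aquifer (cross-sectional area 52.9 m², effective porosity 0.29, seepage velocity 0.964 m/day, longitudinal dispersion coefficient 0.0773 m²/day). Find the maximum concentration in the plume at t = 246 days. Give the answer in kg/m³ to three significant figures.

The peak of an instantaneous 1D plume sits at x = vt; there the Gaussian factor is 1 and C_max = M/(n_e·A·√(4πDt)), where n_e·A is the pore area the mass is dissolved in.
√(4πDt) = √(4π × 0.0773 × 246) = 15.46 m, so C_max = 0.280/(0.29 × 52.9 × 15.46) = 0.00118 kg/m³.

0.00118 kg/m³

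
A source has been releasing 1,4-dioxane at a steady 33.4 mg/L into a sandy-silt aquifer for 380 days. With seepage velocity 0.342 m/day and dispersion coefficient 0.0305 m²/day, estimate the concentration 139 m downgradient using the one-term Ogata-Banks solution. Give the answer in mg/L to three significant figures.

For a continuous step input, C/C₀ ≈ ½·erfc((x−vt)/(2√(Dt))).
vt = 0.342 × 380 = 129.96 m and 2√(Dt) = 2√(0.0305 × 380) = 6.809 m.
Argument (x−vt)/(2√(Dt)) = (139 − 129.96)/6.809 = 1.328; ½·erfc(1.328) = 0.03019.
C = 33.4 × 0.03019 = 1.01 mg/L.

1.01 mg/L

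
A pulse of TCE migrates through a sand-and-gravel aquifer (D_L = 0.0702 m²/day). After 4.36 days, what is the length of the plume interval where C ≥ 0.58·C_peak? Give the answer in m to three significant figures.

The plume is Gaussian with σ = √(2Dt) = √(2 × 0.0702 × 4.36) = 0.7824 m.
C/C_peak = exp(−Δx²/(2σ²)) = 0.58 ⇒ Δx = σ·√(−2 ln 0.58) = 0.7824 × 1.044 = 0.8168 m.
Width = 2Δx = 1.63 m.

1.63 m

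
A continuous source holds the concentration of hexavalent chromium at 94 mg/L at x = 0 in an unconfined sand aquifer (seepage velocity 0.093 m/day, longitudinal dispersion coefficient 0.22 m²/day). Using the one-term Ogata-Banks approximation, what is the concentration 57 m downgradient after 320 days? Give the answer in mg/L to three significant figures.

1.02 mg/L

For a continuous step input, C/C₀ ≈ ½·erfc((x−vt)/(2√(Dt))).
vt = 0.093 × 320 = 29.76 m and 2√(Dt) = 2√(0.22 × 320) = 16.78 m.
Argument (x−vt)/(2√(Dt)) = (57 − 29.76)/16.78 = 1.623; ½·erfc(1.623) = 0.01086.
C = 94 × 0.01086 = 1.02 mg/L.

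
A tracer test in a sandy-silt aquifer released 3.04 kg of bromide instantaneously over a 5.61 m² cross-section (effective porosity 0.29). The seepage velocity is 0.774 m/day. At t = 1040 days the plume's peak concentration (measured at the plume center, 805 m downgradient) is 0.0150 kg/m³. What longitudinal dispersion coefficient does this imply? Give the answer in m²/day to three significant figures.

At the plume center C_max = M/(n_e·A·√(4πDt)), so D = M²/(4πt·(n_e·A·C_max)²).
n_e·A·C_max = 0.29 × 5.61 × 0.0150 = 0.02440 kg/m.
D = 3.04²/(4π × 1040 × 0.02440²) = 1.19 m²/day.

1.19 m²/day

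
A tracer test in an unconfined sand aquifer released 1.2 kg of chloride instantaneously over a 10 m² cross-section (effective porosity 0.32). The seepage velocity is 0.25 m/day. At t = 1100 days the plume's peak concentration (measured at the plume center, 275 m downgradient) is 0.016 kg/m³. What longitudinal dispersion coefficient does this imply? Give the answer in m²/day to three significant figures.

0.0397 m²/day

At the plume center C_max = M/(n_e·A·√(4πDt)), so D = M²/(4πt·(n_e·A·C_max)²).
n_e·A·C_max = 0.32 × 10 × 0.016 = 0.05120 kg/m.
D = 1.2²/(4π × 1100 × 0.05120²) = 0.0397 m²/day.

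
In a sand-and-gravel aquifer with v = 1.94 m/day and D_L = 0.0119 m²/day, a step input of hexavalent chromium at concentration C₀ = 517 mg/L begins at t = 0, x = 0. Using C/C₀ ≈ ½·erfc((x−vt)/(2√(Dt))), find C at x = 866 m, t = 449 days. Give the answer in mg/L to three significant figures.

For a continuous step input, C/C₀ ≈ ½·erfc((x−vt)/(2√(Dt))).
vt = 1.94 × 449 = 871.06 m and 2√(Dt) = 2√(0.0119 × 449) = 4.623 m.
Argument (x−vt)/(2√(Dt)) = (866 − 871.06)/4.623 = -1.095; ½·erfc(-1.095) = 0.9393.
C = 517 × 0.9393 = 486 mg/L.

486 mg/L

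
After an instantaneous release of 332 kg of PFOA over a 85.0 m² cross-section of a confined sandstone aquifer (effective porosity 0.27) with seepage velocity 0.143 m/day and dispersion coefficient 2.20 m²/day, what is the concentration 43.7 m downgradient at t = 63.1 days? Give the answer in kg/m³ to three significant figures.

0.0397 kg/m³

For an instantaneous plane source, C(x,t) = M/(n_e·A·√(4πDt)) · exp(−(x−vt)²/(4Dt)), with n_e·A the pore (flow) area.
Plume center vt = 0.143 × 63.1 = 9.0233 m, so the well at 43.7 m is 34.6767 m downgradient of the peak.
√(4πDt) = 41.77 m, giving peak height M/(n_e·A·√(4πDt)) = 332/(0.27 × 85.0 × 41.77) = 0.3463 kg/m³.
(x−vt)²/(4Dt) = (34.6767)²/(4 × 2.20 × 63.1) = 2.166; exp(−2.166) = 0.1146.
C = 0.3463 × 0.1146 = 0.0397 kg/m³.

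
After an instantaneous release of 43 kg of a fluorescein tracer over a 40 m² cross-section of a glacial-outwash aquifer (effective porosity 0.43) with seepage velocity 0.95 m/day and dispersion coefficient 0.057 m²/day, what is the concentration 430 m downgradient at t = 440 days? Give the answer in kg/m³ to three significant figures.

0.0335 kg/m³

For an instantaneous plane source, C(x,t) = M/(n_e·A·√(4πDt)) · exp(−(x−vt)²/(4Dt)), with n_e·A the pore (flow) area.
Plume center vt = 0.95 × 440 = 418 m, so the well at 430 m is 12 m downgradient of the peak.
√(4πDt) = 17.75 m, giving peak height M/(n_e·A·√(4πDt)) = 43/(0.43 × 40 × 17.75) = 0.1408 kg/m³.
(x−vt)²/(4Dt) = (12)²/(4 × 0.057 × 440) = 1.435; exp(−1.435) = 0.2381.
C = 0.1408 × 0.2381 = 0.0335 kg/m³.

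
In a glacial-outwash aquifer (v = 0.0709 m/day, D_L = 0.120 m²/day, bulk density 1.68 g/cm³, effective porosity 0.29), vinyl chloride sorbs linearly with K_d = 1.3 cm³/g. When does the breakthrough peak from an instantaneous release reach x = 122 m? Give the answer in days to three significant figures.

14500 days

Retardation factor R = 1 + ρ_b·K_d/n = 1 + 1.68 × 1.3/0.29 = 8.531.
Sorption retards both mechanisms: v_R = v/R = 0.008311 m/day, D_R = D/R = 0.01407 m²/day.
Peak time from v_R²t² + 2D_R t − x² = 0: t = (√(D_R² + v_R²x²) − D_R)/v_R².
√(D_R² + v_R²x²) = √(0.01407² + 0.008311² × 122²) = 1.014; v_R² = 6.907e-05.
t = (1.014 − 0.01407)/6.907e-05 = 14500 days.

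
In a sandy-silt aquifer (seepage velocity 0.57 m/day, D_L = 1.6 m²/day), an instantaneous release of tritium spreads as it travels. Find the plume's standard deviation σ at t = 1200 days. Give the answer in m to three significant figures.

62.0 m

Dispersive spreading gives a Gaussian with σ² = 2Dt; advection only shifts the center.
σ = √(2 × 1.6 × 1200) = 62.0 m.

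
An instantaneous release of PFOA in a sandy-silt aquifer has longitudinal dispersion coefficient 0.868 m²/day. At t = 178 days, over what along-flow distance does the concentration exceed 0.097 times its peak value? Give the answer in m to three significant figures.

The plume is Gaussian with σ = √(2Dt) = √(2 × 0.868 × 178) = 17.58 m.
C/C_peak = exp(−Δx²/(2σ²)) = 0.097 ⇒ Δx = σ·√(−2 ln 0.097) = 17.58 × 2.160 = 37.97 m.
Width = 2Δx = 75.9 m.

75.9 m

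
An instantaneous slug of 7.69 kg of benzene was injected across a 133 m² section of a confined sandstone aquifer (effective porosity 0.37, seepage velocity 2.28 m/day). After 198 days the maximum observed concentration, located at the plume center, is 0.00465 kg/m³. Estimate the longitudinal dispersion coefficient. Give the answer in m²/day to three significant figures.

0.454 m²/day

At the plume center C_max = M/(n_e·A·√(4πDt)), so D = M²/(4πt·(n_e·A·C_max)²).
n_e·A·C_max = 0.37 × 133 × 0.00465 = 0.2288 kg/m.
D = 7.69²/(4π × 198 × 0.2288²) = 0.454 m²/day.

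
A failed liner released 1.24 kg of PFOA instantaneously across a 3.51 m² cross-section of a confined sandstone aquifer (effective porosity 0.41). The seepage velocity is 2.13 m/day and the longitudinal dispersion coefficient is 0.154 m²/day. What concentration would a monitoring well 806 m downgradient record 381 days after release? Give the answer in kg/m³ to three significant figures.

For an instantaneous plane source, C(x,t) = M/(n_e·A·√(4πDt)) · exp(−(x−vt)²/(4Dt)), with n_e·A the pore (flow) area.
Plume center vt = 2.13 × 381 = 811.53 m, so the well at 806 m is 5.53 m upgradient of the peak.
√(4πDt) = 27.15 m, giving peak height M/(n_e·A·√(4πDt)) = 1.24/(0.41 × 3.51 × 27.15) = 0.03174 kg/m³.
(x−vt)²/(4Dt) = (-5.53)²/(4 × 0.154 × 381) = 0.1303; exp(−0.1303) = 0.8778.
C = 0.03174 × 0.8778 = 0.0279 kg/m³.

0.0279 kg/m³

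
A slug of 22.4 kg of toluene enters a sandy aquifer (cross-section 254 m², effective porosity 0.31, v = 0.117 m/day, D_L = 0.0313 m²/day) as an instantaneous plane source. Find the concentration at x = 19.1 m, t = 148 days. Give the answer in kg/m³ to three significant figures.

0.0314 kg/m³

For an instantaneous plane source, C(x,t) = M/(n_e·A·√(4πDt)) · exp(−(x−vt)²/(4Dt)), with n_e·A the pore (flow) area.
Plume center vt = 0.117 × 148 = 17.316 m, so the well at 19.1 m is 1.784 m downgradient of the peak.
√(4πDt) = 7.630 m, giving peak height M/(n_e·A·√(4πDt)) = 22.4/(0.31 × 254 × 7.630) = 0.03728 kg/m³.
(x−vt)²/(4Dt) = (1.784)²/(4 × 0.0313 × 148) = 0.1718; exp(−0.1718) = 0.8421.
C = 0.03728 × 0.8421 = 0.0314 kg/m³.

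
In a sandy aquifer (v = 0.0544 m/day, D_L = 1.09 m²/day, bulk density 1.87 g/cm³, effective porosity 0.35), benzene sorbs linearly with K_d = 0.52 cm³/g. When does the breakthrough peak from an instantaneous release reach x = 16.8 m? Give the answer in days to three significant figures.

424 days

Retardation factor R = 1 + ρ_b·K_d/n = 1 + 1.87 × 0.52/0.35 = 3.778.
Sorption retards both mechanisms: v_R = v/R = 0.01440 m/day, D_R = D/R = 0.2885 m²/day.
Peak time from v_R²t² + 2D_R t − x² = 0: t = (√(D_R² + v_R²x²) − D_R)/v_R².
√(D_R² + v_R²x²) = √(0.2885² + 0.01440² × 16.8²) = 0.3765; v_R² = 0.0002074.
t = (0.3765 − 0.2885)/0.0002074 = 424 days.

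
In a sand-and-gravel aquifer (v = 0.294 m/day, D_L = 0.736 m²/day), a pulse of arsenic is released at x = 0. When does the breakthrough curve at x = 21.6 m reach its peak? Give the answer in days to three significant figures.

65.4 days

For the 1D instantaneous-source solution, setting ∂C/∂t = 0 at fixed x gives v²t² + 2Dt − x² = 0, so t = (√(D² + v²x²) − D)/v².
√(D² + v²x²) = √(0.736² + 0.294² × 21.6²) = 6.393; v² = 0.086436.
t = (6.393 − 0.736)/0.086436 = 65.4 days (vs. the pure-advection estimate x/v = 73.5 d).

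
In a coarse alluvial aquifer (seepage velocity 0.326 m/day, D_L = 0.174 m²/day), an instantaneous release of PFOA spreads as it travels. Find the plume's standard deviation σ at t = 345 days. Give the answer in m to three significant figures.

11.0 m

Dispersive spreading gives a Gaussian with σ² = 2Dt; advection only shifts the center.
σ = √(2 × 0.174 × 345) = 11.0 m.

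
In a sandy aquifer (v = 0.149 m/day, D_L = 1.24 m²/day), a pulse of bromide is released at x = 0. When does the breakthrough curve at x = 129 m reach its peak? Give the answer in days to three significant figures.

812 days

For the 1D instantaneous-source solution, setting ∂C/∂t = 0 at fixed x gives v²t² + 2Dt − x² = 0, so t = (√(D² + v²x²) − D)/v².
√(D² + v²x²) = √(1.24² + 0.149² × 129²) = 19.26; v² = 0.022201.
t = (19.26 − 1.24)/0.022201 = 812 days (vs. the pure-advection estimate x/v = 866 d).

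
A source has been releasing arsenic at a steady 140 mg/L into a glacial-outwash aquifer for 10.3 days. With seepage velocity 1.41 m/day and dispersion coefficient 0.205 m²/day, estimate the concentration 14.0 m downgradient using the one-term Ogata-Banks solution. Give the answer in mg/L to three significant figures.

For a continuous step input, C/C₀ ≈ ½·erfc((x−vt)/(2√(Dt))).
vt = 1.41 × 10.3 = 14.523 m and 2√(Dt) = 2√(0.205 × 10.3) = 2.906 m.
Argument (x−vt)/(2√(Dt)) = (14.0 − 14.523)/2.906 = -0.1800; ½·erfc(-0.1800) = 0.6005.
C = 140 × 0.6005 = 84.1 mg/L.

84.1 mg/L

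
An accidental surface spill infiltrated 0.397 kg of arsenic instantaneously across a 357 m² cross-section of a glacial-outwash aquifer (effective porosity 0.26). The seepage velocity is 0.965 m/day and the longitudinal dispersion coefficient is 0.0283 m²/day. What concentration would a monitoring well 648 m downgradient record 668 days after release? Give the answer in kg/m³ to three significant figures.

For an instantaneous plane source, C(x,t) = M/(n_e·A·√(4πDt)) · exp(−(x−vt)²/(4Dt)), with n_e·A the pore (flow) area.
Plume center vt = 0.965 × 668 = 644.62 m, so the well at 648 m is 3.38 m downgradient of the peak.
√(4πDt) = 15.41 m, giving peak height M/(n_e·A·√(4πDt)) = 0.397/(0.26 × 357 × 15.41) = 0.0002776 kg/m³.
(x−vt)²/(4Dt) = (3.38)²/(4 × 0.0283 × 668) = 0.1511; exp(−0.1511) = 0.8598.
C = 0.0002776 × 0.8598 = 0.000239 kg/m³.

0.000239 kg/m³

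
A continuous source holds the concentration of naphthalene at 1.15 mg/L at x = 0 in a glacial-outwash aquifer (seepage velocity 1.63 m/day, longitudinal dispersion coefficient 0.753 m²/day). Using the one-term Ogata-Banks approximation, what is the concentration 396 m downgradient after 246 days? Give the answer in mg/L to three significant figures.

For a continuous step input, C/C₀ ≈ ½·erfc((x−vt)/(2√(Dt))).
vt = 1.63 × 246 = 400.98 m and 2√(Dt) = 2√(0.753 × 246) = 27.22 m.
Argument (x−vt)/(2√(Dt)) = (396 − 400.98)/27.22 = -0.1830; ½·erfc(-0.1830) = 0.6021.
C = 1.15 × 0.6021 = 0.692 mg/L.

0.692 mg/L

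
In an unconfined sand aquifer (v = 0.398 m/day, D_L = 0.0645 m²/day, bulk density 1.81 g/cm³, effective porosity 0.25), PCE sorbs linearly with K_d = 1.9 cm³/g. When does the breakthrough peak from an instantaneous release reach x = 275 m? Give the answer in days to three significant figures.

10200 days

Retardation factor R = 1 + ρ_b·K_d/n = 1 + 1.81 × 1.9/0.25 = 14.76.
Sorption retards both mechanisms: v_R = v/R = 0.02696 m/day, D_R = D/R = 0.004370 m²/day.
Peak time from v_R²t² + 2D_R t − x² = 0: t = (√(D_R² + v_R²x²) − D_R)/v_R².
√(D_R² + v_R²x²) = √(0.004370² + 0.02696² × 275²) = 7.414; v_R² = 0.0007268.
t = (7.414 − 0.004370)/0.0007268 = 10200 days.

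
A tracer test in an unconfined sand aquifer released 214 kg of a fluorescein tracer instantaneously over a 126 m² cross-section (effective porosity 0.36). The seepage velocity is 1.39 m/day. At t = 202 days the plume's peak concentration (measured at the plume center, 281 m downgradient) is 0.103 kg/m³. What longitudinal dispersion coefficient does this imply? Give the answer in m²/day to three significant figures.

At the plume center C_max = M/(n_e·A·√(4πDt)), so D = M²/(4πt·(n_e·A·C_max)²).
n_e·A·C_max = 0.36 × 126 × 0.103 = 4.672 kg/m.
D = 214²/(4π × 202 × 4.672²) = 0.827 m²/day.

0.827 m²/day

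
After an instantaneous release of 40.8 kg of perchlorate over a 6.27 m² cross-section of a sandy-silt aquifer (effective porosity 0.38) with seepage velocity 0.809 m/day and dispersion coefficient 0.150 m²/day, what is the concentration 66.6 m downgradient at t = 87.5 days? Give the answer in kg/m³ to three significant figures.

0.955 kg/m³

For an instantaneous plane source, C(x,t) = M/(n_e·A·√(4πDt)) · exp(−(x−vt)²/(4Dt)), with n_e·A the pore (flow) area.
Plume center vt = 0.809 × 87.5 = 70.7875 m, so the well at 66.6 m is 4.1875 m upgradient of the peak.
√(4πDt) = 12.84 m, giving peak height M/(n_e·A·√(4πDt)) = 40.8/(0.38 × 6.27 × 12.84) = 1.334 kg/m³.
(x−vt)²/(4Dt) = (-4.1875)²/(4 × 0.150 × 87.5) = 0.3340; exp(−0.3340) = 0.7161.
C = 1.334 × 0.7161 = 0.955 kg/m³.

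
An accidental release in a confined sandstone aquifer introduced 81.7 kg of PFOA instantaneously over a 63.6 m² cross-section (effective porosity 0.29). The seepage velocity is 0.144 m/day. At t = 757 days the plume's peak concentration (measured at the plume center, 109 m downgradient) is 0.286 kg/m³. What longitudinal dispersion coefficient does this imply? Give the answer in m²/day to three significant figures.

At the plume center C_max = M/(n_e·A·√(4πDt)), so D = M²/(4πt·(n_e·A·C_max)²).
n_e·A·C_max = 0.29 × 63.6 × 0.286 = 5.275 kg/m.
D = 81.7²/(4π × 757 × 5.275²) = 0.0252 m²/day.

0.0252 m²/day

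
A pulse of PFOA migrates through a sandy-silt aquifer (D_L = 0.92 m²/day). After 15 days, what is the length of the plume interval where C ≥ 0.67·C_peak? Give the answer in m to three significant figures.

9.40 m

The plume is Gaussian with σ = √(2Dt) = √(2 × 0.92 × 15) = 5.254 m.
C/C_peak = exp(−Δx²/(2σ²)) = 0.67 ⇒ Δx = σ·√(−2 ln 0.67) = 5.254 × 0.8950 = 4.702 m.
Width = 2Δx = 9.40 m.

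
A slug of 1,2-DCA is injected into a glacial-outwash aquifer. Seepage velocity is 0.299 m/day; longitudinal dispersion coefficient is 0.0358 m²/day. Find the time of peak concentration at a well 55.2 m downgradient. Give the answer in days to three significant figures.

184 days

For the 1D instantaneous-source solution, setting ∂C/∂t = 0 at fixed x gives v²t² + 2Dt − x² = 0, so t = (√(D² + v²x²) − D)/v².
√(D² + v²x²) = √(0.0358² + 0.299² × 55.2²) = 16.50; v² = 0.089401.
t = (16.50 − 0.0358)/0.089401 = 184 days (vs. the pure-advection estimate x/v = 185 d).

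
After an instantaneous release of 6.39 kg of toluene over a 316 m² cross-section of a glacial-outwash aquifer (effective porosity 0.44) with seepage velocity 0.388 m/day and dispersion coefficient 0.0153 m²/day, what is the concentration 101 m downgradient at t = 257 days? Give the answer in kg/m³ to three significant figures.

For an instantaneous plane source, C(x,t) = M/(n_e·A·√(4πDt)) · exp(−(x−vt)²/(4Dt)), with n_e·A the pore (flow) area.
Plume center vt = 0.388 × 257 = 99.716 m, so the well at 101 m is 1.284 m downgradient of the peak.
√(4πDt) = 7.029 m, giving peak height M/(n_e·A·√(4πDt)) = 6.39/(0.44 × 316 × 7.029) = 0.006538 kg/m³.
(x−vt)²/(4Dt) = (1.284)²/(4 × 0.0153 × 257) = 0.1048; exp(−0.1048) = 0.9005.
C = 0.006538 × 0.9005 = 0.00589 kg/m³.

0.00589 kg/m³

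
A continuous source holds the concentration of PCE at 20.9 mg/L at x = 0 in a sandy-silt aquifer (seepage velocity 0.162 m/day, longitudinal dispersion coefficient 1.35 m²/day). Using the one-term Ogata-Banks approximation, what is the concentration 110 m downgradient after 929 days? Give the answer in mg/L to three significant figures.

For a continuous step input, C/C₀ ≈ ½·erfc((x−vt)/(2√(Dt))).
vt = 0.162 × 929 = 150.498 m and 2√(Dt) = 2√(1.35 × 929) = 70.83 m.
Argument (x−vt)/(2√(Dt)) = (110 − 150.498)/70.83 = -0.5718; ½·erfc(-0.5718) = 0.7906.
C = 20.9 × 0.7906 = 16.5 mg/L.

16.5 mg/L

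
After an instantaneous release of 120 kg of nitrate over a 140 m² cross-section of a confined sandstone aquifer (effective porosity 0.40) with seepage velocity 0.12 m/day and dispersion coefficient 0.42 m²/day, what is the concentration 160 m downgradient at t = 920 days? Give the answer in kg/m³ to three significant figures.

For an instantaneous plane source, C(x,t) = M/(n_e·A·√(4πDt)) · exp(−(x−vt)²/(4Dt)), with n_e·A the pore (flow) area.
Plume center vt = 0.12 × 920 = 110.4 m, so the well at 160 m is 49.6 m downgradient of the peak.
√(4πDt) = 69.68 m, giving peak height M/(n_e·A·√(4πDt)) = 120/(0.40 × 140 × 69.68) = 0.03075 kg/m³.
(x−vt)²/(4Dt) = (49.6)²/(4 × 0.42 × 920) = 1.592; exp(−1.592) = 0.2035.
C = 0.03075 × 0.2035 = 0.00626 kg/m³.

0.00626 kg/m³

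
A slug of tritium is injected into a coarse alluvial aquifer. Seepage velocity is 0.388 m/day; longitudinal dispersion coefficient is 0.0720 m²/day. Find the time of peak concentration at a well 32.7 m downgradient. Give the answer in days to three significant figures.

83.8 days

For the 1D instantaneous-source solution, setting ∂C/∂t = 0 at fixed x gives v²t² + 2Dt − x² = 0, so t = (√(D² + v²x²) − D)/v².
√(D² + v²x²) = √(0.0720² + 0.388² × 32.7²) = 12.69; v² = 0.150544.
t = (12.69 − 0.0720)/0.150544 = 83.8 days (vs. the pure-advection estimate x/v = 84.3 d).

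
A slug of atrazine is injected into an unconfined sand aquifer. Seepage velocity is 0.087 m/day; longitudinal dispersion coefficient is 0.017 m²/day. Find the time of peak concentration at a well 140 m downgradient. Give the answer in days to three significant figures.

For the 1D instantaneous-source solution, setting ∂C/∂t = 0 at fixed x gives v²t² + 2Dt − x² = 0, so t = (√(D² + v²x²) − D)/v².
√(D² + v²x²) = √(0.017² + 0.087² × 140²) = 12.18; v² = 0.007569.
t = (12.18 − 0.017)/0.007569 = 1610 days (vs. the pure-advection estimate x/v = 1610 d).

1610 days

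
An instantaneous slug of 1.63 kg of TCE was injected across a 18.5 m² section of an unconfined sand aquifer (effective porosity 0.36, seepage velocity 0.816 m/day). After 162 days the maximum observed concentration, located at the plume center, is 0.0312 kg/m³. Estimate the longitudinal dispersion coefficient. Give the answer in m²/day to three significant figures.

0.0302 m²/day

At the plume center C_max = M/(n_e·A·√(4πDt)), so D = M²/(4πt·(n_e·A·C_max)²).
n_e·A·C_max = 0.36 × 18.5 × 0.0312 = 0.2078 kg/m.
D = 1.63²/(4π × 162 × 0.2078²) = 0.0302 m²/day.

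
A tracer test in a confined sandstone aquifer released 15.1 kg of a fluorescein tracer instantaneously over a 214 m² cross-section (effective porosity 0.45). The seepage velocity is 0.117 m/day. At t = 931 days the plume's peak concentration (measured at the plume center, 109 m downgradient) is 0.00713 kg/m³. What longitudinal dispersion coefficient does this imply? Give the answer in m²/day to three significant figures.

0.0413 m²/day

At the plume center C_max = M/(n_e·A·√(4πDt)), so D = M²/(4πt·(n_e·A·C_max)²).
n_e·A·C_max = 0.45 × 214 × 0.00713 = 0.6866 kg/m.
D = 15.1²/(4π × 931 × 0.6866²) = 0.0413 m²/day.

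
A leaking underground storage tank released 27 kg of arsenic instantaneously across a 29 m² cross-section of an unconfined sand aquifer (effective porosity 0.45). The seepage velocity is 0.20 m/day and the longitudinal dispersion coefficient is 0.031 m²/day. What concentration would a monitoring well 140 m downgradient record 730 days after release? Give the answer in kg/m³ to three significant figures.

For an instantaneous plane source, C(x,t) = M/(n_e·A·√(4πDt)) · exp(−(x−vt)²/(4Dt)), with n_e·A the pore (flow) area.
Plume center vt = 0.20 × 730 = 146 m, so the well at 140 m is 6 m upgradient of the peak.
√(4πDt) = 16.86 m, giving peak height M/(n_e·A·√(4πDt)) = 27/(0.45 × 29 × 16.86) = 0.1227 kg/m³.
(x−vt)²/(4Dt) = (-6)²/(4 × 0.031 × 730) = 0.3977; exp(−0.3977) = 0.6719.
C = 0.1227 × 0.6719 = 0.0824 kg/m³.

0.0824 kg/m³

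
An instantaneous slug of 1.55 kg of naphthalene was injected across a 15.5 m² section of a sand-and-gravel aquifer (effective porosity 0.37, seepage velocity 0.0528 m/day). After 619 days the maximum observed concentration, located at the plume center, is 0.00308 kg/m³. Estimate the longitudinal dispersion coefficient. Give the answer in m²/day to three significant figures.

At the plume center C_max = M/(n_e·A·√(4πDt)), so D = M²/(4πt·(n_e·A·C_max)²).
n_e·A·C_max = 0.37 × 15.5 × 0.00308 = 0.01766 kg/m.
D = 1.55²/(4π × 619 × 0.01766²) = 0.990 m²/day.

0.990 m²/day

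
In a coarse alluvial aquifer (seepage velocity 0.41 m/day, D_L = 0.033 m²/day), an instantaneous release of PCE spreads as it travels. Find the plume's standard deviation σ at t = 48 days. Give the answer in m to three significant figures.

1.78 m

Dispersive spreading gives a Gaussian with σ² = 2Dt; advection only shifts the center.
σ = √(2 × 0.033 × 48) = 1.78 m.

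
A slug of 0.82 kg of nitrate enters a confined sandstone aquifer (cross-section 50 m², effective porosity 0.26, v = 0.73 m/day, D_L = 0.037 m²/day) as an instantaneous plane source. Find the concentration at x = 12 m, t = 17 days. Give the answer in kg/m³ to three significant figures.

For an instantaneous plane source, C(x,t) = M/(n_e·A·√(4πDt)) · exp(−(x−vt)²/(4Dt)), with n_e·A the pore (flow) area.
Plume center vt = 0.73 × 17 = 12.41 m, so the well at 12 m is 0.41 m upgradient of the peak.
√(4πDt) = 2.811 m, giving peak height M/(n_e·A·√(4πDt)) = 0.82/(0.26 × 50 × 2.811) = 0.02244 kg/m³.
(x−vt)²/(4Dt) = (-0.41)²/(4 × 0.037 × 17) = 0.06681; exp(−0.06681) = 0.9354.
C = 0.02244 × 0.9354 = 0.0210 kg/m³.

0.0210 kg/m³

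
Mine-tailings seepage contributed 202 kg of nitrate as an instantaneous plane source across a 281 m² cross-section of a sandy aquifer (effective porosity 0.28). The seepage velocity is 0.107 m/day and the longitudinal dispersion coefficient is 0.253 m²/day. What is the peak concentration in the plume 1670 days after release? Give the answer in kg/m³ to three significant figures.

The peak of an instantaneous 1D plume sits at x = vt; there the Gaussian factor is 1 and C_max = M/(n_e·A·√(4πDt)), where n_e·A is the pore area the mass is dissolved in.
√(4πDt) = √(4π × 0.253 × 1670) = 72.87 m, so C_max = 202/(0.28 × 281 × 72.87) = 0.0352 kg/m³.

0.0352 kg/m³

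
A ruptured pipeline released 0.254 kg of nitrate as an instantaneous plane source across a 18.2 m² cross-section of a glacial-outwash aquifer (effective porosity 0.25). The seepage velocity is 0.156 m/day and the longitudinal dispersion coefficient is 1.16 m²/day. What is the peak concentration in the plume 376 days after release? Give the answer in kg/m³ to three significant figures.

The peak of an instantaneous 1D plume sits at x = vt; there the Gaussian factor is 1 and C_max = M/(n_e·A·√(4πDt)), where n_e·A is the pore area the mass is dissolved in.
√(4πDt) = √(4π × 1.16 × 376) = 74.03 m, so C_max = 0.254/(0.25 × 18.2 × 74.03) = 0.000754 kg/m³.

0.000754 kg/m³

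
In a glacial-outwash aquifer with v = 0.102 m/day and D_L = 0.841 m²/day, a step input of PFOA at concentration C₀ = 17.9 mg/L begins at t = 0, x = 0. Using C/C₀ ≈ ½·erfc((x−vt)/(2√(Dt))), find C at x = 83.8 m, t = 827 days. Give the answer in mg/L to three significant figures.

9.06 mg/L

For a continuous step input, C/C₀ ≈ ½·erfc((x−vt)/(2√(Dt))).
vt = 0.102 × 827 = 84.354 m and 2√(Dt) = 2√(0.841 × 827) = 52.74 m.
Argument (x−vt)/(2√(Dt)) = (83.8 − 84.354)/52.74 = -0.01050; ½·erfc(-0.01050) = 0.5059.
C = 17.9 × 0.5059 = 9.06 mg/L.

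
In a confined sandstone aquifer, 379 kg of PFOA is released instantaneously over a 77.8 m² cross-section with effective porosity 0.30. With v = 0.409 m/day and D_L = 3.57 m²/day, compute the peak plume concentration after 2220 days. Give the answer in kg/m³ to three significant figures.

0.0515 kg/m³

The peak of an instantaneous 1D plume sits at x = vt; there the Gaussian factor is 1 and C_max = M/(n_e·A·√(4πDt)), where n_e·A is the pore area the mass is dissolved in.
√(4πDt) = √(4π × 3.57 × 2220) = 315.6 m, so C_max = 379/(0.30 × 77.8 × 315.6) = 0.0515 kg/m³.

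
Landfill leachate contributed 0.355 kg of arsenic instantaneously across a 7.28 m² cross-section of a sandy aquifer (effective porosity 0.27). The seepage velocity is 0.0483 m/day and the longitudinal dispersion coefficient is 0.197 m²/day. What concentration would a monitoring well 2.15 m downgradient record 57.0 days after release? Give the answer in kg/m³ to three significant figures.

For an instantaneous plane source, C(x,t) = M/(n_e·A·√(4πDt)) · exp(−(x−vt)²/(4Dt)), with n_e·A the pore (flow) area.
Plume center vt = 0.0483 × 57.0 = 2.7531 m, so the well at 2.15 m is 0.6031 m upgradient of the peak.
√(4πDt) = 11.88 m, giving peak height M/(n_e·A·√(4πDt)) = 0.355/(0.27 × 7.28 × 11.88) = 0.01520 kg/m³.
(x−vt)²/(4Dt) = (-0.6031)²/(4 × 0.197 × 57.0) = 0.008098; exp(−0.008098) = 0.9919.
C = 0.01520 × 0.9919 = 0.0151 kg/m³.

0.0151 kg/m³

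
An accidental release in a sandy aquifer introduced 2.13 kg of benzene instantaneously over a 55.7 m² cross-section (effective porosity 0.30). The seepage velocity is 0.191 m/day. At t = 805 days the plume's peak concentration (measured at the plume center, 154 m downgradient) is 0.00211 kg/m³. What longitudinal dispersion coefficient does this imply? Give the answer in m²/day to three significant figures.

0.361 m²/day

At the plume center C_max = M/(n_e·A·√(4πDt)), so D = M²/(4πt·(n_e·A·C_max)²).
n_e·A·C_max = 0.30 × 55.7 × 0.00211 = 0.03526 kg/m.
D = 2.13²/(4π × 805 × 0.03526²) = 0.361 m²/day.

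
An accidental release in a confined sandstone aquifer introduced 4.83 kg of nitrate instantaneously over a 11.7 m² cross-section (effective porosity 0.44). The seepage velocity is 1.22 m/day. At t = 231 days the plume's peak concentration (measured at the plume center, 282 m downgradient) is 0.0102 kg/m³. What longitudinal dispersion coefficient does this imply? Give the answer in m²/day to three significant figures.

At the plume center C_max = M/(n_e·A·√(4πDt)), so D = M²/(4πt·(n_e·A·C_max)²).
n_e·A·C_max = 0.44 × 11.7 × 0.0102 = 0.05251 kg/m.
D = 4.83²/(4π × 231 × 0.05251²) = 2.91 m²/day.

2.91 m²/day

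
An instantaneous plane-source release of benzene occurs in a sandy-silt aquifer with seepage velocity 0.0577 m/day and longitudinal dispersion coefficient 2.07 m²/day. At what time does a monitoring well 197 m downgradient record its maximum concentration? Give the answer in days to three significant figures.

2850 days

For the 1D instantaneous-source solution, setting ∂C/∂t = 0 at fixed x gives v²t² + 2Dt − x² = 0, so t = (√(D² + v²x²) − D)/v².
√(D² + v²x²) = √(2.07² + 0.0577² × 197²) = 11.55; v² = 0.00332929.
t = (11.55 − 2.07)/0.00332929 = 2850 days (vs. the pure-advection estimate x/v = 3410 d).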